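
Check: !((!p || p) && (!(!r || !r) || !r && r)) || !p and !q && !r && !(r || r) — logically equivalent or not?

E1: !((!p || p) && (!(!r || !r) || !r && r)) || !p
    = !((!p || p) && (r && r || !r && r)) || !p
    = !(r && r || !r && r) || !p
    = !r || !p
E2: !q && !r && !(r || r)
    = !q && !r && !r
    = !q && !r
These differ: at p=0, q=1, r=0, E1 = 1 but E2 = 0.

No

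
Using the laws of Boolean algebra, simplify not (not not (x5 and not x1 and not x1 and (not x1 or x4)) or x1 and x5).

not (not not (x5 and not x1 and not x1 and (not x1 or x4)) or x1 and x5)
= not (x5 and not x1 and not x1 and (not x1 or x4) or x1 and x5)   — double negation
= not (x5 and not x1 and not x1 or x1 and x5)   — absorption
= not (x5 and not x1 or x1 and x5)   — idempotence
= not x5   — distribution

not x5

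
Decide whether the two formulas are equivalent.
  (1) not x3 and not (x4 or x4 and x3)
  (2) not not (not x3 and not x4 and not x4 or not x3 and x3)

Yes

E1: not x3 and not (x4 or x4 and x3)
    = not x3 and not x4   — absorption
E2: not not (not x3 and not x4 and not x4 or not x3 and x3)
    = not not (not x3 and not x4 and not x4)   — complement / identity
    = not x3 and not x4 and not x4   — double negation
    = not x3 and not x4   — idempotence
Both reduce to not x3 and not x4, so they are equivalent.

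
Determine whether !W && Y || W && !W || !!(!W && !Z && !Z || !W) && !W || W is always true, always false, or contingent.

always true

!W && Y || W && !W || !!(!W && !Z && !Z || !W) && !W || W
= !W && Y || W && !W || !!(!W && !Z || !W) && !W || W   [idempotence]
= !W && Y || W && !W || !!!W && !W || W   [absorption]
= !W && Y || W && !W || !W && !W || W   [double negation]
= !W && Y || !W || W   [distribution]
= !W || W   [absorption]
= true   [complement]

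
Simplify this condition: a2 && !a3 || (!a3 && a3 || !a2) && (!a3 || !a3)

!a3

a2 && !a3 || (!a3 && a3 || !a2) && (!a3 || !a3)
= a2 && !a3 || (!a3 && a3 || !a2) && !a3   (idempotence)
= a2 && !a3 || !a2 && !a3   (complement / identity)
= !a3   (distribution)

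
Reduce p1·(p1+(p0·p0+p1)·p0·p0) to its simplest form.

p1

p1·(p1+(p0·p0+p1)·p0·p0)
= p1·(p1+p0·p0)   [absorption]
= p1·(p1+p0)   [idempotence]
= p1   [absorption]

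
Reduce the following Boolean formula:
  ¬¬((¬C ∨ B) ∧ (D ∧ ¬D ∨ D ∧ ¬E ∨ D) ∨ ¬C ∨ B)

¬C ∨ B

¬¬((¬C ∨ B) ∧ (D ∧ ¬D ∨ D ∧ ¬E ∨ D) ∨ ¬C ∨ B)
= ¬¬((¬C ∨ B) ∧ (D ∧ ¬E ∨ D) ∨ ¬C ∨ B)   — complement / identity
= ¬¬((¬C ∨ B) ∧ D ∨ ¬C ∨ B)   — absorption
= (¬C ∨ B) ∧ D ∨ ¬C ∨ B   — double negation
= ¬C ∨ B   — absorption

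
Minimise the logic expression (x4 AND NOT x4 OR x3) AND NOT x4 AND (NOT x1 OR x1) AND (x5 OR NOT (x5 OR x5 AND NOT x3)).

(x4 AND NOT x4 OR x3) AND NOT x4 AND (NOT x1 OR x1) AND (x5 OR NOT (x5 OR x5 AND NOT x3))
= (x4 AND NOT x4 OR x3) AND NOT x4 AND (NOT x1 OR x1) AND (x5 OR NOT x5)   [absorption]
= (x4 AND NOT x4 OR x3) AND NOT x4 AND (x5 OR NOT x5)   [complement / identity]
= x3 AND NOT x4 AND (x5 OR NOT x5)   [complement / identity]
= x3 AND NOT x4   [complement / identity]

x3 AND NOT x4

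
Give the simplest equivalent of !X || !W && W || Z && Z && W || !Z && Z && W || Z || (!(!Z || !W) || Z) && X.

!X || Z

!X || !W && W || Z && Z && W || !Z && Z && W || Z || (!(!Z || !W) || Z) && X
= !X || !W && W || Z && W || Z || (!(!Z || !W) || Z) && X   [distribution]
= !X || !W && W || Z && W || Z || (Z && W || Z) && X   [De Morgan]
= !X || Z && W || Z || (Z && W || Z) && X   [complement / identity]
= !X || Z && W || Z   [absorption]
= !X || Z   [absorption]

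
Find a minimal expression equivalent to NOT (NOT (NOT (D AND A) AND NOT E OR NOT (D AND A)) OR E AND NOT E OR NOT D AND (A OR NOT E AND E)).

NOT (NOT (NOT (D AND A) AND NOT E OR NOT (D AND A)) OR E AND NOT E OR NOT D AND (A OR NOT E AND E))
= NOT (NOT NOT (D AND A) OR E AND NOT E OR NOT D AND (A OR NOT E AND E))
= NOT (NOT NOT (D AND A) OR E AND NOT E OR NOT D AND A)
= NOT (NOT NOT (D AND A) OR NOT D AND A)
= NOT (D AND A OR NOT D AND A)
= NOT A

NOT A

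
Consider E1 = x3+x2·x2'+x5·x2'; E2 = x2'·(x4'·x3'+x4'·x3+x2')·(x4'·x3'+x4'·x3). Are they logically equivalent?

E1: x3+x2·x2'+x5·x2'
    = x3+x5·x2'
E2: x2'·(x4'·x3'+x4'·x3+x2')·(x4'·x3'+x4'·x3)
    = x2'·(x4'·x3'+x4'·x3)
    = x2'·x4'
These differ: at x2=0, x3=1, x4=1, x5=1, E1 = 1 but E2 = 0.

No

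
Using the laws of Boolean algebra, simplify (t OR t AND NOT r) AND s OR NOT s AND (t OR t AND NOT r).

(t OR t AND NOT r) AND s OR NOT s AND (t OR t AND NOT r)
= t OR t AND NOT r   [distribution]
= t   [absorption]

t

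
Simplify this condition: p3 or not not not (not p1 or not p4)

p3 or not not not (not p1 or not p4)
= p3 or not (not p1 or not p4)
= p3 or p1 and p4

p3 or p1 and p4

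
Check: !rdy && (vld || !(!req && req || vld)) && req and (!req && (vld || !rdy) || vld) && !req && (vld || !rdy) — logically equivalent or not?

No

E1: !rdy && (vld || !(!req && req || vld)) && req
    = !rdy && (vld || !vld) && req   [complement / identity]
    = !rdy && req   [complement / identity]
E2: (!req && (vld || !rdy) || vld) && !req && (vld || !rdy)
    = !req && (vld || !rdy)   [absorption]
These differ: at rdy=0, req=0, vld=1, E1 = 0 but E2 = 1.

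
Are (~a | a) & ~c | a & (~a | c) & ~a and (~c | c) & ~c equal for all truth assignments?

E1: (~a | a) & ~c | a & (~a | c) & ~a
    = (~a | a) & ~c | a & ~a   [absorption]
    = ~c | a & ~a   [complement / identity]
    = ~c   [complement / identity]
E2: (~c | c) & ~c
    = ~c   [complement / identity]
Both reduce to ~c, so they are equivalent.

Yes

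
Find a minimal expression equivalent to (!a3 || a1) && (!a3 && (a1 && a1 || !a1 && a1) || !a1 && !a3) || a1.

!a3 || a1

(!a3 || a1) && (!a3 && (a1 && a1 || !a1 && a1) || !a1 && !a3) || a1
= (!a3 || a1) && (!a3 && a1 || !a1 && !a3) || a1   — distribution
= (!a3 || a1) && !a3 || a1   — distribution
= !a3 || a1   — absorption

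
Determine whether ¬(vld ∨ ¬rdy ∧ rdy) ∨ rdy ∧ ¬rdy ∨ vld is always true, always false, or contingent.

always true

¬(vld ∨ ¬rdy ∧ rdy) ∨ rdy ∧ ¬rdy ∨ vld
= ¬(vld ∨ ¬rdy ∧ rdy) ∨ vld   [complement / identity]
= ¬vld ∨ vld   [complement / identity]
= True   [complement]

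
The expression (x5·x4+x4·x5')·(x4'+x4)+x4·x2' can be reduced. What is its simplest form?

x4

(x5·x4+x4·x5')·(x4'+x4)+x4·x2'
= x4·(x4'+x4)+x4·x2'
= x4+x4·x2'
= x4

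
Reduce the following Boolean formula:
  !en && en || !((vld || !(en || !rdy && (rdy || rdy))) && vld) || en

!vld || en

!en && en || !((vld || !(en || !rdy && (rdy || rdy))) && vld) || en
= !en && en || !((vld || !(en || !rdy && rdy)) && vld) || en   — idempotence
= !((vld || !(en || !rdy && rdy)) && vld) || en   — complement / identity
= !((vld || !en) && vld) || en   — complement / identity
= !vld || en   — absorption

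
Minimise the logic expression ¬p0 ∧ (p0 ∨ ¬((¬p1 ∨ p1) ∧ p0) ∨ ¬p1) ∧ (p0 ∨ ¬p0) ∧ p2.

¬p0 ∧ (p0 ∨ ¬((¬p1 ∨ p1) ∧ p0) ∨ ¬p1) ∧ (p0 ∨ ¬p0) ∧ p2
= ¬p0 ∧ (p0 ∨ ¬p0 ∨ ¬p1) ∧ (p0 ∨ ¬p0) ∧ p2   (complement / identity)
= ¬p0 ∧ (p0 ∨ ¬p0) ∧ p2   (absorption)
= ¬p0 ∧ p2   (complement / identity)

¬p0 ∧ p2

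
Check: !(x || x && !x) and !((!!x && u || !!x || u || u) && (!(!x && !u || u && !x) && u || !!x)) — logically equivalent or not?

Yes

E1: !(x || x && !x)
    = !x
E2: !((!!x && u || !!x || u || u) && (!(!x && !u || u && !x) && u || !!x))
    = !((!!x && u || !!x || u) && (!(!x && !u || u && !x) && u || !!x))
    = !((!!x && u || !!x || u) && (!!x && u || !!x))
    = !(!!x && u || !!x)
    = !!!x
    = !x
Both reduce to !x, so they are equivalent.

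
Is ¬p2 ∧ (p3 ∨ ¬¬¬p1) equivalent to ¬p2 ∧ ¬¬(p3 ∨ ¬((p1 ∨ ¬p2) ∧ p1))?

E1: ¬p2 ∧ (p3 ∨ ¬¬¬p1)
    = ¬p2 ∧ (p3 ∨ ¬p1)   (double negation)
E2: ¬p2 ∧ ¬¬(p3 ∨ ¬((p1 ∨ ¬p2) ∧ p1))
    = ¬p2 ∧ (p3 ∨ ¬((p1 ∨ ¬p2) ∧ p1))   (double negation)
    = ¬p2 ∧ (p3 ∨ ¬p1)   (absorption)
Both reduce to ¬p2 ∧ (p3 ∨ ¬p1), so they are equivalent.

Yes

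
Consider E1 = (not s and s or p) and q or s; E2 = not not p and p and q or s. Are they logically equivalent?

Yes

E1: (not s and s or p) and q or s
    = p and q or s   (complement / identity)
E2: not not p and p and q or s
    = p and p and q or s   (double negation)
    = p and q or s   (idempotence)
Both reduce to p and q or s, so they are equivalent.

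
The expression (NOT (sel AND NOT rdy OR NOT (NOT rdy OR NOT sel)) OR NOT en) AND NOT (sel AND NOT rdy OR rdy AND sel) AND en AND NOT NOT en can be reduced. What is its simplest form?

(NOT (sel AND NOT rdy OR NOT (NOT rdy OR NOT sel)) OR NOT en) AND NOT (sel AND NOT rdy OR rdy AND sel) AND en AND NOT NOT en
= (NOT (sel AND NOT rdy OR rdy AND sel) OR NOT en) AND NOT (sel AND NOT rdy OR rdy AND sel) AND en AND NOT NOT en   — De Morgan
= NOT (sel AND NOT rdy OR rdy AND sel) AND en AND NOT NOT en   — absorption
= NOT sel AND en AND NOT NOT en   — distribution
= NOT sel AND en AND en   — double negation
= NOT sel AND en   — idempotence

NOT sel AND en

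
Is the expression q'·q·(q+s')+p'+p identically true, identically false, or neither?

identically true

q'·q·(q+s')+p'+p
= q'·q+p'+p   (absorption)
= p'+p   (complement / identity)
= 1   (complement)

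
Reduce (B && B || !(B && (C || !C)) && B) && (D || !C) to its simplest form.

B && (D || !C)

(B && B || !(B && (C || !C)) && B) && (D || !C)
= (B && B || !B && B) && (D || !C)
= B && (D || !C)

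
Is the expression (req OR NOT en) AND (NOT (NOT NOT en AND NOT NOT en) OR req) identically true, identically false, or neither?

neither

(req OR NOT en) AND (NOT (NOT NOT en AND NOT NOT en) OR req)
= (req OR NOT en) AND (NOT NOT NOT en OR req)   — idempotence
= (req OR NOT en) AND (NOT en OR req)   — double negation
= NOT en OR req AND req   — distribution
= NOT en OR req   — idempotence
This depends on en, req, so it is not a constant.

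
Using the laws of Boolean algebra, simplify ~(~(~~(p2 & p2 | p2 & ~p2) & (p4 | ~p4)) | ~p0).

p2 & p0

~(~(~~(p2 & p2 | p2 & ~p2) & (p4 | ~p4)) | ~p0)
= ~(~~~(p2 & p2 | p2 & ~p2) | ~p0)
= ~(~~~p2 | ~p0)
= ~(~p2 | ~p0)
= p2 & p0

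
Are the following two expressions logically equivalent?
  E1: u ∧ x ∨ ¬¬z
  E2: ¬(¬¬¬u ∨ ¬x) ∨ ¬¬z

E1: u ∧ x ∨ ¬¬z
    = u ∧ x ∨ z
E2: ¬(¬¬¬u ∨ ¬x) ∨ ¬¬z
    = ¬(¬¬¬u ∨ ¬x) ∨ z
    = ¬¬u ∧ x ∨ z
    = u ∧ x ∨ z
Both reduce to u ∧ x ∨ z, so they are equivalent.

Yes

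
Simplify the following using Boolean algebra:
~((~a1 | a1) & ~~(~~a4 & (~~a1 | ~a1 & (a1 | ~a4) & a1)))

~((~a1 | a1) & ~~(~~a4 & (~~a1 | ~a1 & (a1 | ~a4) & a1)))
= ~((~a1 | a1) & ~~(~~a4 & (~~a1 | ~a1 & a1)))
= ~~~(~~a4 & (~~a1 | ~a1 & a1))
= ~(~~a4 & (~~a1 | ~a1 & a1))
= ~(~~a4 & ~~a1)
= ~a4 | ~a1

~a4 | ~a1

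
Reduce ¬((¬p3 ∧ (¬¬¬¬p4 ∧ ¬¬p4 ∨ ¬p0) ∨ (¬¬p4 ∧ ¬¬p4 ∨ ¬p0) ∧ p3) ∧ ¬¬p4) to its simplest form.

¬((¬p3 ∧ (¬¬¬¬p4 ∧ ¬¬p4 ∨ ¬p0) ∨ (¬¬p4 ∧ ¬¬p4 ∨ ¬p0) ∧ p3) ∧ ¬¬p4)
= ¬((¬p3 ∧ (¬¬p4 ∧ ¬¬p4 ∨ ¬p0) ∨ (¬¬p4 ∧ ¬¬p4 ∨ ¬p0) ∧ p3) ∧ ¬¬p4)   [double negation]
= ¬((¬¬p4 ∧ ¬¬p4 ∨ ¬p0) ∧ ¬¬p4)   [distribution]
= ¬((¬¬p4 ∨ ¬p0) ∧ ¬¬p4)   [idempotence]
= ¬¬¬p4   [absorption]
= ¬p4   [double negation]

¬p4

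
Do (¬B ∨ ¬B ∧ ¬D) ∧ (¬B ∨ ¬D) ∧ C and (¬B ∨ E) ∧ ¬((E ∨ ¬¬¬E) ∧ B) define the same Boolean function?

No

E1: (¬B ∨ ¬B ∧ ¬D) ∧ (¬B ∨ ¬D) ∧ C
    = ¬B ∧ (¬B ∨ ¬D) ∧ C   (absorption)
    = ¬B ∧ C   (absorption)
E2: (¬B ∨ E) ∧ ¬((E ∨ ¬¬¬E) ∧ B)
    = (¬B ∨ E) ∧ ¬((E ∨ ¬E) ∧ B)   (double negation)
    = (¬B ∨ E) ∧ ¬B   (complement / identity)
    = ¬B   (absorption)
These differ: at B=0, C=0, D=1, E=0, E1 = 0 but E2 = 1.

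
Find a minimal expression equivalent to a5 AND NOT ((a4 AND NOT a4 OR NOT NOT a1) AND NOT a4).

a5 AND (NOT a1 OR a4)

a5 AND NOT ((a4 AND NOT a4 OR NOT NOT a1) AND NOT a4)
= a5 AND NOT (NOT NOT a1 AND NOT a4)   — complement / identity
= a5 AND (NOT a1 OR a4)   — De Morgan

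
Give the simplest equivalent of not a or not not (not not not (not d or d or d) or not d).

not a or not not (not not not (not d or d or d) or not d)
= not a or not not (not (not d or d or d) or not d)   — double negation
= not a or not ((not d or d or d) and d)   — De Morgan
= not a or not ((not d or d) and d)   — idempotence
= not a or not d   — complement / identity

not a or not d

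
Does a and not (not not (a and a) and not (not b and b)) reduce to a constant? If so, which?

a and not (not not (a and a) and not (not b and b))
= a and (not (a and a) or not b and b)   — De Morgan
= a and not (a and a)   — complement / identity
= a and not a   — idempotence
= False   — complement

yes, False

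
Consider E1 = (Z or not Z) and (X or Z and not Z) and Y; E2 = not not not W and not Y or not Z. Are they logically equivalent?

No

E1: (Z or not Z) and (X or Z and not Z) and Y
    = (Z or not Z) and X and Y   (complement / identity)
    = X and Y   (complement / identity)
E2: not not not W and not Y or not Z
    = not W and not Y or not Z   (double negation)
These differ: at W=0, X=0, Y=0, Z=0, E1 = 0 but E2 = 1.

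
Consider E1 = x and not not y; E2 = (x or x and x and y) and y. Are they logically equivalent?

Yes

E1: x and not not y
    = x and y   (double negation)
E2: (x or x and x and y) and y
    = (x or x and y) and y   (idempotence)
    = x and y   (absorption)
Both reduce to x and y, so they are equivalent.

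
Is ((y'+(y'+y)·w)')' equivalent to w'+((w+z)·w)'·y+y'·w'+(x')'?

E1: ((y'+(y'+y)·w)')'
    = ((y'+w)')'
    = y'+w
E2: w'+((w+z)·w)'·y+y'·w'+(x')'
    = w'+w'·y+y'·w'+(x')'
    = w'+w'·y+y'·w'+x
    = w'+w'+x
    = w'+x
These differ: at w=1, x=0, y=0, z=1, E1 = 1 but E2 = 0.

No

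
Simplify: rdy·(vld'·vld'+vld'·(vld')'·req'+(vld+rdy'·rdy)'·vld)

rdy·(vld'·vld'+vld'·(vld')'·req'+(vld+rdy'·rdy)'·vld)
= rdy·(vld'·vld'+vld'·(vld')'·req'+vld'·vld)
= rdy·(vld'·vld'+vld'·vld·req'+vld'·vld)
= rdy·(vld'·vld'+vld'·vld)
= rdy·vld'

rdy·vld'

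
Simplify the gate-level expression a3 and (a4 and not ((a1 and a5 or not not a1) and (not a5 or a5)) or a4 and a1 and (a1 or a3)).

a3 and (a4 and not ((a1 and a5 or not not a1) and (not a5 or a5)) or a4 and a1 and (a1 or a3))
= a3 and (a4 and not ((a1 and a5 or not not a1) and (not a5 or a5)) or a4 and a1)
= a3 and (a4 and not ((a1 and a5 or a1) and (not a5 or a5)) or a4 and a1)
= a3 and (a4 and not (a1 and a5 or a1) or a4 and a1)
= a3 and (a4 and not a1 or a4 and a1)
= a3 and a4

a3 and a4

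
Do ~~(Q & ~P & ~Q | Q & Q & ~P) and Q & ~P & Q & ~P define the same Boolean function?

Yes

E1: ~~(Q & ~P & ~Q | Q & Q & ~P)
    = ~~(Q & ~P)   — distribution
    = Q & ~P   — double negation
E2: Q & ~P & Q & ~P
    = Q & ~P   — idempotence
Both reduce to Q & ~P, so they are equivalent.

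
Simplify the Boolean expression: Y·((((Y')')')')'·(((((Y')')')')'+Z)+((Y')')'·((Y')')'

Y·((((Y')')')')'·(((((Y')')')')'+Z)+((Y')')'·((Y')')'
= Y·((((Y')')')')'+((Y')')'·((Y')')'   [absorption]
= Y·((((Y')')')')'+Y'·((Y')')'   [double negation]
= Y·((Y')')'+Y'·((Y')')'   [double negation]
= ((Y')')'   [distribution]
= Y'   [double negation]

Y'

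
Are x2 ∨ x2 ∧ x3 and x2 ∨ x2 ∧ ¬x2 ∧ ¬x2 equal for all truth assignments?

Yes

E1: x2 ∨ x2 ∧ x3
    = x2   [absorption]
E2: x2 ∨ x2 ∧ ¬x2 ∧ ¬x2
    = x2 ∨ x2 ∧ ¬x2   [idempotence]
    = x2   [complement / identity]
Both reduce to x2, so they are equivalent.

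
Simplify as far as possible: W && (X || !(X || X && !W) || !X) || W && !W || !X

W || !X

W && (X || !(X || X && !W) || !X) || W && !W || !X
= W && (X || !X || !X) || W && !W || !X   (absorption)
= W && (X || !X) || W && !W || !X   (idempotence)
= W || W && !W || !X   (complement / identity)
= W || !X   (complement / identity)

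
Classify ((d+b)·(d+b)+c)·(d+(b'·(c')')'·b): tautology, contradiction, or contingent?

contingent

((d+b)·(d+b)+c)·(d+(b'·(c')')'·b)
= ((d+b)·(d+b)+c)·(d+(b+c')·b)   (De Morgan)
= (d+b+c)·(d+(b+c')·b)   (idempotence)
= (d+b+c)·(d+b)   (absorption)
= d+b   (absorption)
This depends on b, d, so it is not a constant.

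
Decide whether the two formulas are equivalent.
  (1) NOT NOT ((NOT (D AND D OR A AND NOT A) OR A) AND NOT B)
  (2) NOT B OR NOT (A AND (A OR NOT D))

No

E1: NOT NOT ((NOT (D AND D OR A AND NOT A) OR A) AND NOT B)
    = (NOT (D AND D OR A AND NOT A) OR A) AND NOT B   [double negation]
    = (NOT (D OR A AND NOT A) OR A) AND NOT B   [idempotence]
    = (NOT D OR A) AND NOT B   [complement / identity]
E2: NOT B OR NOT (A AND (A OR NOT D))
    = NOT B OR NOT A   [absorption]
These differ: at A=0, B=1, D=1, E1 = 0 but E2 = 1.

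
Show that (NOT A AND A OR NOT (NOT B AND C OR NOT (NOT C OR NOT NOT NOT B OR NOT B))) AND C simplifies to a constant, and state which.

FALSE

(NOT A AND A OR NOT (NOT B AND C OR NOT (NOT C OR NOT NOT NOT B OR NOT B))) AND C
= NOT (NOT B AND C OR NOT (NOT C OR NOT NOT NOT B OR NOT B)) AND C
= NOT (NOT B AND C OR NOT (NOT C OR NOT B OR NOT B)) AND C
= NOT (NOT B AND C OR NOT (NOT C OR NOT B)) AND C
= NOT (NOT B AND C OR C AND B) AND C
= NOT C AND C
= FALSE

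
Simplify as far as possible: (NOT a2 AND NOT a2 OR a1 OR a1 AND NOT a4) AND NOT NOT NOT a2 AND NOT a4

NOT a2 AND NOT a4

(NOT a2 AND NOT a2 OR a1 OR a1 AND NOT a4) AND NOT NOT NOT a2 AND NOT a4
= (NOT a2 AND NOT a2 OR a1) AND NOT NOT NOT a2 AND NOT a4   (absorption)
= (NOT a2 AND NOT a2 OR a1) AND NOT a2 AND NOT a4   (double negation)
= (NOT a2 OR a1) AND NOT a2 AND NOT a4   (idempotence)
= NOT a2 AND NOT a4   (absorption)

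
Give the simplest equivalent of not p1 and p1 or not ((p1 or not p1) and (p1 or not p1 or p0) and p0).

not p0

not p1 and p1 or not ((p1 or not p1) and (p1 or not p1 or p0) and p0)
= not p1 and p1 or not ((p1 or not p1) and p0)   (absorption)
= not p1 and p1 or not p0   (complement / identity)
= not p0   (complement / identity)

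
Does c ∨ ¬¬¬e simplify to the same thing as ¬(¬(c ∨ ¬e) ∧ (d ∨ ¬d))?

E1: c ∨ ¬¬¬e
    = c ∨ ¬e
E2: ¬(¬(c ∨ ¬e) ∧ (d ∨ ¬d))
    = ¬¬(c ∨ ¬e)
    = c ∨ ¬e
Both reduce to c ∨ ¬e, so they are equivalent.

Yes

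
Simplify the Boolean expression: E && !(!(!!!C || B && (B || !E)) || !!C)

E && !(!(!!!C || B && (B || !E)) || !!C)
= E && (!!!C || B && (B || !E)) && !C   [De Morgan]
= E && (!!!C || B) && !C   [absorption]
= E && (!C || B) && !C   [double negation]
= E && !C   [absorption]

E && !C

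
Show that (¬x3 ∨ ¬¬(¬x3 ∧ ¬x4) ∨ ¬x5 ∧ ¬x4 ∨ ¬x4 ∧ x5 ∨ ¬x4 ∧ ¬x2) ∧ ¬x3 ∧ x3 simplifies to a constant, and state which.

False

(¬x3 ∨ ¬¬(¬x3 ∧ ¬x4) ∨ ¬x5 ∧ ¬x4 ∨ ¬x4 ∧ x5 ∨ ¬x4 ∧ ¬x2) ∧ ¬x3 ∧ x3
= (¬x3 ∨ ¬¬(¬x3 ∧ ¬x4) ∨ ¬x4 ∨ ¬x4 ∧ ¬x2) ∧ ¬x3 ∧ x3   [distribution]
= (¬x3 ∨ ¬x3 ∧ ¬x4 ∨ ¬x4 ∨ ¬x4 ∧ ¬x2) ∧ ¬x3 ∧ x3   [double negation]
= (¬x3 ∨ ¬x4 ∨ ¬x4 ∧ ¬x2) ∧ ¬x3 ∧ x3   [absorption]
= (¬x3 ∨ ¬x4) ∧ ¬x3 ∧ x3   [absorption]
= ¬x3 ∧ x3   [absorption]
= False   [complement]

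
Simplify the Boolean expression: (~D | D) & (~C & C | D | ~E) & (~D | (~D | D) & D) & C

(~D | D) & (~C & C | D | ~E) & (~D | (~D | D) & D) & C
= (~C & C | D | ~E) & (~D | (~D | D) & D) & C
= (D | ~E) & (~D | (~D | D) & D) & C
= (D | ~E) & (~D | D) & C
= (D | ~E) & C

(D | ~E) & C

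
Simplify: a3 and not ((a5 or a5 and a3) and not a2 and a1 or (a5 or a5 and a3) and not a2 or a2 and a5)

a3 and not ((a5 or a5 and a3) and not a2 and a1 or (a5 or a5 and a3) and not a2 or a2 and a5)
= a3 and not ((a5 or a5 and a3) and not a2 or a2 and a5)   — absorption
= a3 and not (a5 and not a2 or a2 and a5)   — absorption
= a3 and not a5   — distribution

a3 and not a5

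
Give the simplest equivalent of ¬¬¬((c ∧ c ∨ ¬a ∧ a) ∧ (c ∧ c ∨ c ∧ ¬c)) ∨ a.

¬¬¬((c ∧ c ∨ ¬a ∧ a) ∧ (c ∧ c ∨ c ∧ ¬c)) ∨ a
= ¬¬¬((c ∨ ¬a ∧ a) ∧ (c ∧ c ∨ c ∧ ¬c)) ∨ a   — idempotence
= ¬((c ∨ ¬a ∧ a) ∧ (c ∧ c ∨ c ∧ ¬c)) ∨ a   — double negation
= ¬(c ∧ (c ∧ c ∨ c ∧ ¬c)) ∨ a   — complement / identity
= ¬(c ∧ c) ∨ a   — distribution
= ¬c ∨ a   — idempotence

¬c ∨ a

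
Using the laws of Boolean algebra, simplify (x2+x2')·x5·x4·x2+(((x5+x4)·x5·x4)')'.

(x2+x2')·x5·x4·x2+(((x5+x4)·x5·x4)')'
= x5·x4·x2+(((x5+x4)·x5·x4)')'   [complement / identity]
= x5·x4·x2+((x5·x4)')'   [absorption]
= x5·x4·x2+x5·x4   [double negation]
= x5·x4   [absorption]

x5·x4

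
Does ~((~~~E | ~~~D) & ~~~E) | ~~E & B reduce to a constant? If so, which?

~((~~~E | ~~~D) & ~~~E) | ~~E & B
= ~((~~~E | ~D) & ~~~E) | ~~E & B
= ~~~~E | ~~E & B
= ~~~~E | E & B
= ~~E | E & B
= E | E & B
= E
This depends on E, so it is not a constant.

no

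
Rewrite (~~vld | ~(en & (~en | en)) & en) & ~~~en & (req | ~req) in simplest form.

vld & ~en

(~~vld | ~(en & (~en | en)) & en) & ~~~en & (req | ~req)
= (~~vld | ~en & en) & ~~~en & (req | ~req)   (complement / identity)
= (~~vld | ~en & en) & ~en & (req | ~req)   (double negation)
= ~~vld & ~en & (req | ~req)   (complement / identity)
= vld & ~en & (req | ~req)   (double negation)
= vld & ~en   (complement / identity)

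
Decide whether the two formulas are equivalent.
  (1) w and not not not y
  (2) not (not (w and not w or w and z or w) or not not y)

Yes

E1: w and not not not y
    = w and not y   (double negation)
E2: not (not (w and not w or w and z or w) or not not y)
    = not (not (w and z or w) or not not y)   (complement / identity)
    = not (not w or not not y)   (absorption)
    = w and not y   (De Morgan)
Both reduce to w and not y, so they are equivalent.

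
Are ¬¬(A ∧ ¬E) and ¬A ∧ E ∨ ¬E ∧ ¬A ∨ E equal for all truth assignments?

E1: ¬¬(A ∧ ¬E)
    = A ∧ ¬E   [double negation]
E2: ¬A ∧ E ∨ ¬E ∧ ¬A ∨ E
    = ¬A ∨ E   [distribution]
These differ: at A=0, E=1, E1 = 0 but E2 = 1.

No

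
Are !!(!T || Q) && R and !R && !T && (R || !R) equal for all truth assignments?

E1: !!(!T || Q) && R
    = (!T || Q) && R   (double negation)
E2: !R && !T && (R || !R)
    = !R && !T   (complement / identity)
These differ: at Q=1, R=0, T=0, E1 = 0 but E2 = 1.

No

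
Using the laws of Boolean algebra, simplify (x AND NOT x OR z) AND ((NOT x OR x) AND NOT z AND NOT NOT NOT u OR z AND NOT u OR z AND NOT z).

z AND NOT u

(x AND NOT x OR z) AND ((NOT x OR x) AND NOT z AND NOT NOT NOT u OR z AND NOT u OR z AND NOT z)
= (x AND NOT x OR z) AND ((NOT x OR x) AND NOT z AND NOT u OR z AND NOT u OR z AND NOT z)   [double negation]
= (x AND NOT x OR z) AND (NOT z AND NOT u OR z AND NOT u OR z AND NOT z)   [complement / identity]
= z AND (NOT z AND NOT u OR z AND NOT u OR z AND NOT z)   [complement / identity]
= z AND (NOT z AND NOT u OR z AND NOT u)   [complement / identity]
= z AND NOT u   [distribution]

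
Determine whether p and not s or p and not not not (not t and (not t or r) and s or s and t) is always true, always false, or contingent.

contingent

p and not s or p and not not not (not t and (not t or r) and s or s and t)
= p and not s or p and not not not (not t and s or s and t)   [absorption]
= p and not s or p and not not not s   [distribution]
= p and not s or p and not s   [double negation]
= p and not s   [idempotence]
This depends on p, s, so it is not a constant.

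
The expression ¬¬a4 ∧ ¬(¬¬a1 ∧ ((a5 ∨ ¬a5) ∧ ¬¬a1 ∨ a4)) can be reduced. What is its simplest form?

¬¬a4 ∧ ¬(¬¬a1 ∧ ((a5 ∨ ¬a5) ∧ ¬¬a1 ∨ a4))
= ¬¬a4 ∧ ¬(¬¬a1 ∧ (¬¬a1 ∨ a4))   (complement / identity)
= ¬¬a4 ∧ ¬¬¬a1   (absorption)
= ¬¬a4 ∧ ¬a1   (double negation)
= a4 ∧ ¬a1   (double negation)

a4 ∧ ¬a1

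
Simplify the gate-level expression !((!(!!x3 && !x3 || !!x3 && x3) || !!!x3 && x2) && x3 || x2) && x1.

!x2 && x1

!((!(!!x3 && !x3 || !!x3 && x3) || !!!x3 && x2) && x3 || x2) && x1
= !((!!!x3 || !!!x3 && x2) && x3 || x2) && x1   [distribution]
= !(!!!x3 && x3 || x2) && x1   [absorption]
= !(!x3 && x3 || x2) && x1   [double negation]
= !x2 && x1   [complement / identity]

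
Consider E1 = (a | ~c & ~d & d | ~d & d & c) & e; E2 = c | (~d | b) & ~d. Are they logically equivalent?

E1: (a | ~c & ~d & d | ~d & d & c) & e
    = (a | ~d & d) & e   [distribution]
    = a & e   [complement / identity]
E2: c | (~d | b) & ~d
    = c | ~d   [absorption]
These differ: at a=1, b=1, c=1, d=0, e=0, E1 = 0 but E2 = 1.

No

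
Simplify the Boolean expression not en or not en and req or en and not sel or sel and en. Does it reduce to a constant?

not en or not en and req or en and not sel or sel and en
= not en or en and not sel or sel and en
= not en or en
= True

True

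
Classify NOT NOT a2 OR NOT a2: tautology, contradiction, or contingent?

tautology

NOT NOT a2 OR NOT a2
= a2 OR NOT a2   [double negation]
= TRUE   [complement]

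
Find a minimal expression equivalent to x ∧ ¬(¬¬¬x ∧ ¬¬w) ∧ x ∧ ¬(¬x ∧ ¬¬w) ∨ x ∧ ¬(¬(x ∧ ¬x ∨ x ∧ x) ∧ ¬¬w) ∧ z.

x ∧ ¬(¬¬¬x ∧ ¬¬w) ∧ x ∧ ¬(¬x ∧ ¬¬w) ∨ x ∧ ¬(¬(x ∧ ¬x ∨ x ∧ x) ∧ ¬¬w) ∧ z
= x ∧ ¬(¬x ∧ ¬¬w) ∧ x ∧ ¬(¬x ∧ ¬¬w) ∨ x ∧ ¬(¬(x ∧ ¬x ∨ x ∧ x) ∧ ¬¬w) ∧ z   — double negation
= x ∧ ¬(¬x ∧ ¬¬w) ∧ x ∧ ¬(¬x ∧ ¬¬w) ∨ x ∧ ¬(¬x ∧ ¬¬w) ∧ z   — distribution
= (x ∧ ¬(¬x ∧ ¬¬w) ∨ z) ∧ x ∧ ¬(¬x ∧ ¬¬w)   — distribution
= x ∧ ¬(¬x ∧ ¬¬w)   — absorption
= x ∧ (x ∨ ¬w)   — De Morgan
= x   — absorption

x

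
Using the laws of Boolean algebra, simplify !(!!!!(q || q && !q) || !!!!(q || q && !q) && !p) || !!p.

!(!!!!(q || q && !q) || !!!!(q || q && !q) && !p) || !!p
= !!!!!(q || q && !q) || !!p
= !!!!!q || !!p
= !!!q || !!p
= !!!q || p
= !q || p

!q || p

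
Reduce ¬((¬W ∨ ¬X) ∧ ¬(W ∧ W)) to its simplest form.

W

¬((¬W ∨ ¬X) ∧ ¬(W ∧ W))
= ¬((¬W ∨ ¬X) ∧ ¬W)   (idempotence)
= ¬¬W   (absorption)
= W   (double negation)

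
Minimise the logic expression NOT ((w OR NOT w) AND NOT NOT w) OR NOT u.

NOT ((w OR NOT w) AND NOT NOT w) OR NOT u
= NOT NOT NOT w OR NOT u   (complement / identity)
= NOT w OR NOT u   (double negation)

NOT w OR NOT u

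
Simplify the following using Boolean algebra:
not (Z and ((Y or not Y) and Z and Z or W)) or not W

not Z or not W

not (Z and ((Y or not Y) and Z and Z or W)) or not W
= not (Z and (Z and Z or W)) or not W   (complement / identity)
= not (Z and (Z or W)) or not W   (idempotence)
= not Z or not W   (absorption)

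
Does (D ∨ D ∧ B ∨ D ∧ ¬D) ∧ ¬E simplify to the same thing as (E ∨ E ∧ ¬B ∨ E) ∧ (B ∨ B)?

No

E1: (D ∨ D ∧ B ∨ D ∧ ¬D) ∧ ¬E
    = (D ∨ D ∧ ¬D) ∧ ¬E   [absorption]
    = D ∧ ¬E   [complement / identity]
E2: (E ∨ E ∧ ¬B ∨ E) ∧ (B ∨ B)
    = (E ∨ E) ∧ (B ∨ B)   [absorption]
    = E ∧ (B ∨ B)   [idempotence]
    = E ∧ B   [idempotence]
These differ: at B=1, D=1, E=1, E1 = 0 but E2 = 1.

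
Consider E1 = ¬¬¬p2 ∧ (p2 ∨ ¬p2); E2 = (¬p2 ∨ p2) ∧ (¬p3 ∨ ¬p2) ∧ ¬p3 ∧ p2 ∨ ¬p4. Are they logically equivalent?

E1: ¬¬¬p2 ∧ (p2 ∨ ¬p2)
    = ¬¬¬p2   (complement / identity)
    = ¬p2   (double negation)
E2: (¬p2 ∨ p2) ∧ (¬p3 ∨ ¬p2) ∧ ¬p3 ∧ p2 ∨ ¬p4
    = (¬p2 ∨ p2) ∧ ¬p3 ∧ p2 ∨ ¬p4   (absorption)
    = ¬p3 ∧ p2 ∨ ¬p4   (complement / identity)
These differ: at p2=0, p3=0, p4=1, E1 = 1 but E2 = 0.

No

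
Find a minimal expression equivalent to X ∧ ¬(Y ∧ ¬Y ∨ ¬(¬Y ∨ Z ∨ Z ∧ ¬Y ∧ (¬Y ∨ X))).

X ∧ (¬Y ∨ Z)

X ∧ ¬(Y ∧ ¬Y ∨ ¬(¬Y ∨ Z ∨ Z ∧ ¬Y ∧ (¬Y ∨ X)))
= X ∧ ¬¬(¬Y ∨ Z ∨ Z ∧ ¬Y ∧ (¬Y ∨ X))   [complement / identity]
= X ∧ ¬¬(¬Y ∨ Z ∨ Z ∧ ¬Y)   [absorption]
= X ∧ ¬¬(¬Y ∨ Z)   [absorption]
= X ∧ (¬Y ∨ Z)   [double negation]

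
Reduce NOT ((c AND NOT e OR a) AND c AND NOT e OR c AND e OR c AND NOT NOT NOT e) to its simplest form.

NOT c

NOT ((c AND NOT e OR a) AND c AND NOT e OR c AND e OR c AND NOT NOT NOT e)
= NOT (c AND NOT e OR c AND e OR c AND NOT NOT NOT e)
= NOT (c AND NOT e OR c AND e OR c AND NOT e)
= NOT (c AND NOT e OR c)
= NOT c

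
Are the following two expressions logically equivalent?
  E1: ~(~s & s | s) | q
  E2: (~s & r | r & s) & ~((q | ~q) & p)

E1: ~(~s & s | s) | q
    = ~s | q   — complement / identity
E2: (~s & r | r & s) & ~((q | ~q) & p)
    = r & ~((q | ~q) & p)   — distribution
    = r & ~p   — complement / identity
These differ: at p=0, q=1, r=0, s=0, E1 = 1 but E2 = 0.

No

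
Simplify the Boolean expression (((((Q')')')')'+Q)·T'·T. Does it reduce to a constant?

(((((Q')')')')'+Q)·T'·T
= (((Q')')'+Q)·T'·T   (double negation)
= (Q'+Q)·T'·T   (double negation)
= T'·T   (complement / identity)
= 0   (complement)

0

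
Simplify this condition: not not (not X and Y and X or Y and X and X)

not not (not X and Y and X or Y and X and X)
= not not (Y and X)   (distribution)
= Y and X   (double negation)

Y and X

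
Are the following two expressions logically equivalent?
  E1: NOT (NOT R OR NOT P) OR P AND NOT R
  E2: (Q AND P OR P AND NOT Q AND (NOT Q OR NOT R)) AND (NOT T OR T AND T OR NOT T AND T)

Yes

E1: NOT (NOT R OR NOT P) OR P AND NOT R
    = R AND P OR P AND NOT R   [De Morgan]
    = P   [distribution]
E2: (Q AND P OR P AND NOT Q AND (NOT Q OR NOT R)) AND (NOT T OR T AND T OR NOT T AND T)
    = (Q AND P OR P AND NOT Q AND (NOT Q OR NOT R)) AND (NOT T OR T)   [distribution]
    = (Q AND P OR P AND NOT Q) AND (NOT T OR T)   [absorption]
    = P AND (NOT T OR T)   [distribution]
    = P   [complement / identity]
Both reduce to P, so they are equivalent.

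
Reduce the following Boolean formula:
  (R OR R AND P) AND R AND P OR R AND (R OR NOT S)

R

(R OR R AND P) AND R AND P OR R AND (R OR NOT S)
= R AND R AND P OR R AND (R OR NOT S)   [absorption]
= R AND R AND P OR R   [absorption]
= R AND P OR R   [idempotence]
= R   [absorption]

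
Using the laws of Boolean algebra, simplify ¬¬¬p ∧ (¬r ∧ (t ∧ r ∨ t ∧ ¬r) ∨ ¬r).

¬p ∧ ¬r

¬¬¬p ∧ (¬r ∧ (t ∧ r ∨ t ∧ ¬r) ∨ ¬r)
= ¬¬¬p ∧ (¬r ∧ t ∨ ¬r)   — distribution
= ¬p ∧ (¬r ∧ t ∨ ¬r)   — double negation
= ¬p ∧ ¬r   — absorption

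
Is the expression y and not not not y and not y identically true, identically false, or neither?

identically false

y and not not not y and not y
= y and not y and not y
= y and not y
= False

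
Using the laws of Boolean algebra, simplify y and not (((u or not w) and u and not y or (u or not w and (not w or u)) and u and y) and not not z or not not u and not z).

y and not u

y and not (((u or not w) and u and not y or (u or not w and (not w or u)) and u and y) and not not z or not not u and not z)
= y and not (((u or not w) and u and not y or (u or not w) and u and y) and not not z or not not u and not z)
= y and not ((u or not w) and u and not not z or not not u and not z)
= y and not ((u or not w) and u and z or not not u and not z)
= y and not (u and z or not not u and not z)
= y and not (u and z or u and not z)
= y and not u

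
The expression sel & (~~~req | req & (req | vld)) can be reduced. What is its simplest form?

sel & (~~~req | req & (req | vld))
= sel & (~~~req | req)   [absorption]
= sel & (~req | req)   [double negation]
= sel   [complement / identity]

sel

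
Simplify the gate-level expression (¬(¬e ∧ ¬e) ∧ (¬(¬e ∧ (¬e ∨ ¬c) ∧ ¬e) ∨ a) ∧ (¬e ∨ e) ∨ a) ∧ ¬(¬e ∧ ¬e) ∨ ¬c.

(¬(¬e ∧ ¬e) ∧ (¬(¬e ∧ (¬e ∨ ¬c) ∧ ¬e) ∨ a) ∧ (¬e ∨ e) ∨ a) ∧ ¬(¬e ∧ ¬e) ∨ ¬c
= (¬(¬e ∧ ¬e) ∧ (¬(¬e ∧ (¬e ∨ ¬c) ∧ ¬e) ∨ a) ∨ a) ∧ ¬(¬e ∧ ¬e) ∨ ¬c
= (¬(¬e ∧ ¬e) ∧ (¬(¬e ∧ ¬e) ∨ a) ∨ a) ∧ ¬(¬e ∧ ¬e) ∨ ¬c
= (¬(¬e ∧ ¬e) ∨ a) ∧ ¬(¬e ∧ ¬e) ∨ ¬c
= ¬(¬e ∧ ¬e) ∨ ¬c
= e ∨ e ∨ ¬c
= e ∨ ¬c

e ∨ ¬c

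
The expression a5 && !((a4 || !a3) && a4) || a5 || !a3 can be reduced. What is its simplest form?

a5 || !a3

a5 && !((a4 || !a3) && a4) || a5 || !a3
= a5 && !a4 || a5 || !a3   — absorption
= a5 || !a3   — absorption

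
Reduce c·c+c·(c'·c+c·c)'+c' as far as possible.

1

c·c+c·(c'·c+c·c)'+c'
= c·c+c·c'+c'   — distribution
= c+c'   — distribution
= 1   — complement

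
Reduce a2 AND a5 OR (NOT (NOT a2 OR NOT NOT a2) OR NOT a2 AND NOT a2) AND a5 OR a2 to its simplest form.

a5 OR a2

a2 AND a5 OR (NOT (NOT a2 OR NOT NOT a2) OR NOT a2 AND NOT a2) AND a5 OR a2
= a2 AND a5 OR (a2 AND NOT a2 OR NOT a2 AND NOT a2) AND a5 OR a2   — De Morgan
= a2 AND a5 OR NOT a2 AND a5 OR a2   — distribution
= a5 OR a2   — distribution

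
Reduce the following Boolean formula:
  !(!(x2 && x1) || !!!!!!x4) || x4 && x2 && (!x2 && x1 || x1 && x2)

x2 && x1

!(!(x2 && x1) || !!!!!!x4) || x4 && x2 && (!x2 && x1 || x1 && x2)
= x2 && x1 && !!!!!x4 || x4 && x2 && (!x2 && x1 || x1 && x2)   — De Morgan
= x2 && x1 && !!!x4 || x4 && x2 && (!x2 && x1 || x1 && x2)   — double negation
= x2 && x1 && !x4 || x4 && x2 && (!x2 && x1 || x1 && x2)   — double negation
= x2 && x1 && !x4 || x4 && x2 && x1   — distribution
= x2 && x1   — distribution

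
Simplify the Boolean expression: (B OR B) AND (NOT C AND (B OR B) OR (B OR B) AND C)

(B OR B) AND (NOT C AND (B OR B) OR (B OR B) AND C)
= (B OR B) AND (B OR B) AND (NOT C OR C)   [distribution]
= (B OR B) AND (B OR B)   [complement / identity]
= B OR B   [idempotence]
= B   [idempotence]

B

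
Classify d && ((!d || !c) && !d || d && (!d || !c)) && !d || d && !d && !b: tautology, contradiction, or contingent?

d && ((!d || !c) && !d || d && (!d || !c)) && !d || d && !d && !b
= d && (!d || !c) && !d || d && !d && !b   [distribution]
= d && !d || d && !d && !b   [absorption]
= d && !d   [absorption]
= false   [complement]

contradiction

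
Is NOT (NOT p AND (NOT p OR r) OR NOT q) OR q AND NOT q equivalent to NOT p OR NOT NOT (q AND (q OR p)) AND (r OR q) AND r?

No

E1: NOT (NOT p AND (NOT p OR r) OR NOT q) OR q AND NOT q
    = NOT (NOT p OR NOT q) OR q AND NOT q   [absorption]
    = NOT (NOT p OR NOT q)   [complement / identity]
    = p AND q   [De Morgan]
E2: NOT p OR NOT NOT (q AND (q OR p)) AND (r OR q) AND r
    = NOT p OR NOT NOT (q AND (q OR p)) AND r   [absorption]
    = NOT p OR q AND (q OR p) AND r   [double negation]
    = NOT p OR q AND r   [absorption]
These differ: at p=0, q=1, r=0, E1 = 0 but E2 = 1.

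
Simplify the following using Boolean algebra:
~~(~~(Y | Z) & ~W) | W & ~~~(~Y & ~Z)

Y | Z

~~(~~(Y | Z) & ~W) | W & ~~~(~Y & ~Z)
= ~~(~~(Y | Z) & ~W) | W & ~~(Y | Z)   [De Morgan]
= ~~(Y | Z) & ~W | W & ~~(Y | Z)   [double negation]
= ~~(Y | Z)   [distribution]
= Y | Z   [double negation]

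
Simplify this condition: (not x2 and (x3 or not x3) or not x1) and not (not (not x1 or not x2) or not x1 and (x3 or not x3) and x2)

(not x2 and (x3 or not x3) or not x1) and not (not (not x1 or not x2) or not x1 and (x3 or not x3) and x2)
= (not x2 and (x3 or not x3) or not x1) and not (x1 and x2 or not x1 and (x3 or not x3) and x2)   — De Morgan
= (not x2 and (x3 or not x3) or not x1) and not (x1 and x2 or not x1 and x2)   — complement / identity
= (not x2 and (x3 or not x3) or not x1) and not x2   — distribution
= (not x2 or not x1) and not x2   — complement / identity
= not x2   — absorption

not x2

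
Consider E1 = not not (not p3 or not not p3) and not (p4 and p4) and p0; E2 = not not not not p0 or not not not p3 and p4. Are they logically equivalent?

No

E1: not not (not p3 or not not p3) and not (p4 and p4) and p0
    = (not p3 or not not p3) and not (p4 and p4) and p0   — double negation
    = (not p3 or p3) and not (p4 and p4) and p0   — double negation
    = not (p4 and p4) and p0   — complement / identity
    = not p4 and p0   — idempotence
E2: not not not not p0 or not not not p3 and p4
    = not not p0 or not not not p3 and p4   — double negation
    = p0 or not not not p3 and p4   — double negation
    = p0 or not p3 and p4   — double negation
These differ: at p0=1, p3=0, p4=1, E1 = 0 but E2 = 1.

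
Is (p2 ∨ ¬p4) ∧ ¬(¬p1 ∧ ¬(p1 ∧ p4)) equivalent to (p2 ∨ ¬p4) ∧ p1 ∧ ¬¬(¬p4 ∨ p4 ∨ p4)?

E1: (p2 ∨ ¬p4) ∧ ¬(¬p1 ∧ ¬(p1 ∧ p4))
    = (p2 ∨ ¬p4) ∧ (p1 ∨ p1 ∧ p4)
    = (p2 ∨ ¬p4) ∧ p1
E2: (p2 ∨ ¬p4) ∧ p1 ∧ ¬¬(¬p4 ∨ p4 ∨ p4)
    = (p2 ∨ ¬p4) ∧ p1 ∧ (¬p4 ∨ p4 ∨ p4)
    = (p2 ∨ ¬p4) ∧ p1 ∧ (¬p4 ∨ p4)
    = (p2 ∨ ¬p4) ∧ p1
Both reduce to (p2 ∨ ¬p4) ∧ p1, so they are equivalent.

Yes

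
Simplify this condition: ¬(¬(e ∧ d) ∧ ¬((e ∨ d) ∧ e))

e

¬(¬(e ∧ d) ∧ ¬((e ∨ d) ∧ e))
= ¬(¬(e ∧ d) ∧ ¬e)   [absorption]
= e ∧ d ∨ e   [De Morgan]
= e   [absorption]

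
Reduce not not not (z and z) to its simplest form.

not not not (z and z)
= not (z and z)   [double negation]
= not z   [idempotence]

not z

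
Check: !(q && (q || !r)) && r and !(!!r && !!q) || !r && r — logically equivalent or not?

E1: !(q && (q || !r)) && r
    = !q && r   — absorption
E2: !(!!r && !!q) || !r && r
    = !r || !q || !r && r   — De Morgan
    = !r || !q   — complement / identity
These differ: at q=0, r=0, E1 = 0 but E2 = 1.

No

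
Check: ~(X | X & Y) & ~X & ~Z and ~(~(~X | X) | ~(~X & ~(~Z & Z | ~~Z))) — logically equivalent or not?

Yes

E1: ~(X | X & Y) & ~X & ~Z
    = ~X & ~X & ~Z   — absorption
    = ~X & ~Z   — idempotence
E2: ~(~(~X | X) | ~(~X & ~(~Z & Z | ~~Z)))
    = ~(~(~X | X) | ~(~X & ~~~Z))   — complement / identity
    = (~X | X) & ~X & ~~~Z   — De Morgan
    = ~X & ~~~Z   — complement / identity
    = ~X & ~Z   — double negation
Both reduce to ~X & ~Z, so they are equivalent.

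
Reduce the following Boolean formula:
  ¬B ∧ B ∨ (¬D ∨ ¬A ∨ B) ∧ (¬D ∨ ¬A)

¬D ∨ ¬A

¬B ∧ B ∨ (¬D ∨ ¬A ∨ B) ∧ (¬D ∨ ¬A)
= ¬B ∧ B ∨ ¬D ∨ ¬A
= ¬D ∨ ¬A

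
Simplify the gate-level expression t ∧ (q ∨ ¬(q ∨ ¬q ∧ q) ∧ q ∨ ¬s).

t ∧ (q ∨ ¬s)

t ∧ (q ∨ ¬(q ∨ ¬q ∧ q) ∧ q ∨ ¬s)
= t ∧ (q ∨ ¬q ∧ q ∨ ¬s)   — complement / identity
= t ∧ (q ∨ ¬s)   — complement / identity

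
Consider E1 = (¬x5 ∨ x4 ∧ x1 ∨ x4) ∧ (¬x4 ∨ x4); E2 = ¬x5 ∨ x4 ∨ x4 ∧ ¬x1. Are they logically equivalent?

E1: (¬x5 ∨ x4 ∧ x1 ∨ x4) ∧ (¬x4 ∨ x4)
    = ¬x5 ∨ x4 ∧ x1 ∨ x4   [complement / identity]
    = ¬x5 ∨ x4   [absorption]
E2: ¬x5 ∨ x4 ∨ x4 ∧ ¬x1
    = ¬x5 ∨ x4   [absorption]
Both reduce to ¬x5 ∨ x4, so they are equivalent.

Yes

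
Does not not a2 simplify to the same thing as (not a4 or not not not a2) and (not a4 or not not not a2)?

No

E1: not not a2
    = a2
E2: (not a4 or not not not a2) and (not a4 or not not not a2)
    = not a4 or not not not a2
    = not a4 or not a2
These differ: at a2=0, a4=0, E1 = 0 but E2 = 1.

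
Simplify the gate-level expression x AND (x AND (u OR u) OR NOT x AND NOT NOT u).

x AND u

x AND (x AND (u OR u) OR NOT x AND NOT NOT u)
= x AND (x AND (u OR u) OR NOT x AND u)   [double negation]
= x AND (x AND u OR NOT x AND u)   [idempotence]
= x AND u   [distribution]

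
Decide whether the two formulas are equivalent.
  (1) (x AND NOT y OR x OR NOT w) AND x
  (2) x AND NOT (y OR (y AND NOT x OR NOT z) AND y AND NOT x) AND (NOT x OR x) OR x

Yes

E1: (x AND NOT y OR x OR NOT w) AND x
    = (x OR NOT w) AND x   (absorption)
    = x   (absorption)
E2: x AND NOT (y OR (y AND NOT x OR NOT z) AND y AND NOT x) AND (NOT x OR x) OR x
    = x AND NOT (y OR (y AND NOT x OR NOT z) AND y AND NOT x) OR x   (complement / identity)
    = x AND NOT (y OR y AND NOT x) OR x   (absorption)
    = x AND NOT y OR x   (absorption)
    = x   (absorption)
Both reduce to x, so they are equivalent.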